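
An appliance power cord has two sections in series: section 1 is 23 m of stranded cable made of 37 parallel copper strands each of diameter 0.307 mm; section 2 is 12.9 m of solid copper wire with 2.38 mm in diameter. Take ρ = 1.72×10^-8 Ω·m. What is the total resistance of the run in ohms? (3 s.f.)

0.194 Ω

Section 1: A_strand = π(1.5350e-04)² = 7.402e-08 m²; R₁ = ρL/(N·A_s) = (1.72×10^-8)(23)/(37×7.402e-08) = 0.1444 Ω
Section 2: A = π(d/2)² = π(1.1900e-03 m)² = 4.449e-06 m²
R₂ = (1.72×10^-8)(12.9)/(4.449e-06) = 0.04987 Ω
R = R₁ + R₂ = 0.194 Ω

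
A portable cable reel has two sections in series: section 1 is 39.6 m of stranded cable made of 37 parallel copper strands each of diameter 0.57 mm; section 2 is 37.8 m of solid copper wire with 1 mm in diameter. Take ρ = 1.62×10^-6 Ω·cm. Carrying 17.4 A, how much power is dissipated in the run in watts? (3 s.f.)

ρ = 1.62×10^-6 Ω·cm = 1.62×10^-8 Ω·m
Section 1: A_strand = π(2.8500e-04)² = 2.552e-07 m²; R₁ = ρL/(N·A_s) = (1.62×10^-8)(39.6)/(37×2.552e-07) = 0.06795 Ω
Section 2: A = π(d/2)² = π(5.0000e-04 m)² = 7.854e-07 m²
R₂ = (1.62×10^-8)(37.8)/(7.854e-07) = 0.7797 Ω
R = R₁ + R₂ = 0.8476 Ω
P = I²R = (17.4)² × 0.8476 = 257 W

257 W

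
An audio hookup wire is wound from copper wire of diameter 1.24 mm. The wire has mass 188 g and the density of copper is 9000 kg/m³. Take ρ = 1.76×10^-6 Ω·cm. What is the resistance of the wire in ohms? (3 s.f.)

0.252 Ω

ρ = 1.76×10^-6 Ω·cm = 1.76×10^-8 Ω·m
A = π(d/2)² = π(6.2000e-04 m)² = 1.2076e-06 m²
L = m/(density·A) = 0.188/(9000×1.2076e-06) = 17.3 m
R = ρL/A = (1.76×10^-8)(17.3)/(1.2076e-06) = 0.252 Ω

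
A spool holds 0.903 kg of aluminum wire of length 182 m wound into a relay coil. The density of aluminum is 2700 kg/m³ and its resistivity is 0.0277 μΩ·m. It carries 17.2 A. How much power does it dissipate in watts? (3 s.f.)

ρ = 0.0277 μΩ·m = 2.77×10^-8 Ω·m
A = m/(density·L) = 0.903/(2700×182) = 1.8376e-06 m²
R = ρL/A = (2.77×10^-8)(182)/(1.8376e-06) = 2.743 Ω
P = I²R = (17.2)² × 2.743 = 812 W

812 W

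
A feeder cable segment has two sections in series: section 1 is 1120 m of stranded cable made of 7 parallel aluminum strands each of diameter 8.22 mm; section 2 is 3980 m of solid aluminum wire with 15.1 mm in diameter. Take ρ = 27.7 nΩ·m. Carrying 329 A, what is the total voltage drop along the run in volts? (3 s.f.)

230 V

ρ = 27.7 nΩ·m = 2.77×10^-8 Ω·m
Section 1: A_strand = π(4.1100e-03)² = 5.307e-05 m²; R₁ = ρL/(N·A_s) = (2.77×10^-8)(1120)/(7×5.307e-05) = 0.08352 Ω
Section 2: A = π(d/2)² = π(7.5500e-03 m)² = 1.791e-04 m²
R₂ = (2.77×10^-8)(3980)/(1.791e-04) = 0.6156 Ω
R = R₁ + R₂ = 0.6991 Ω
V = IR = 329 × 0.6991 = 230 V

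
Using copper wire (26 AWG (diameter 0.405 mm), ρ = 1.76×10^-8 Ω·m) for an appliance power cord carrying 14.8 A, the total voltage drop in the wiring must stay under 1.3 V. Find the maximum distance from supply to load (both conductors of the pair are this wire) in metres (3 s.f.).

0.321 m

A = π(0.405/2 mm)² = π(2.0250e-04 m)² = 1.288e-07 m²
L_max = V_max·A/(2·ρI) = (1.3)(1.288e-07)/(2×1.76×10^-8×14.8) = 0.321 m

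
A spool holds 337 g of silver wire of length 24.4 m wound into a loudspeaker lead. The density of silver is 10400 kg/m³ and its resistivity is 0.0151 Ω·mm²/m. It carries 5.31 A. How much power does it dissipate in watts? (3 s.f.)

7.82 W

ρ = 0.0151 Ω·mm²/m = 1.51×10^-8 Ω·m
A = m/(density·L) = 0.337/(10400×24.4) = 1.3280e-06 m²
R = ρL/A = (1.51×10^-8)(24.4)/(1.3280e-06) = 0.2774 Ω
P = I²R = (5.31)² × 0.2774 = 7.82 W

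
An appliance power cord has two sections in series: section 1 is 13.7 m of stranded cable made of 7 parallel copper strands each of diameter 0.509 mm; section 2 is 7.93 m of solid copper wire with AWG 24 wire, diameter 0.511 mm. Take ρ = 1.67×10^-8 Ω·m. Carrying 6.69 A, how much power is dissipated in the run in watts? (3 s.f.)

Section 1: A_strand = π(2.5450e-04)² = 2.035e-07 m²; R₁ = ρL/(N·A_s) = (1.67×10^-8)(13.7)/(7×2.035e-07) = 0.1606 Ω
Section 2: A = π(0.511/2 mm)² = π(2.5550e-04 m)² = 2.051e-07 m²
R₂ = (1.67×10^-8)(7.93)/(2.051e-07) = 0.6457 Ω
R = R₁ + R₂ = 0.8064 Ω
P = I²R = (6.69)² × 0.8064 = 36.1 W

36.1 W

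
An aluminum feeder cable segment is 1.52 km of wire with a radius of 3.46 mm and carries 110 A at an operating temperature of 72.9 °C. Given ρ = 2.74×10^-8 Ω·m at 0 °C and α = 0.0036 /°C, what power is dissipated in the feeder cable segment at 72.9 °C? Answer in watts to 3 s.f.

16900 W

A = πr² = π(3.4600e-03 m)² = 3.761e-05 m²
R₍0₎ = ρL/A = (2.74×10^-8)(1520)/(3.761e-05) = 1.107 Ω
R₍72.9₎ = R₍0₎(1 + αΔT) = 1.107 × (1 + 0.0036×72.9) = 1.398 Ω
P = I²R = (110)² × 1.398 = 16900 W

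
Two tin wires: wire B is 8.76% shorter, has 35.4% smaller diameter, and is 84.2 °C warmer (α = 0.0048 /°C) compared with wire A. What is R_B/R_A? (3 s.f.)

R ∝ ρL/d² with ρ ∝ (1+αΔT), so R_B/R_A = (1 − 8.76/100) × (1 − 35.4/100)⁻² × (1 + 0.0048×84.2)
= 0.9124 × 2.396 × 1.404 = 3.07

3.07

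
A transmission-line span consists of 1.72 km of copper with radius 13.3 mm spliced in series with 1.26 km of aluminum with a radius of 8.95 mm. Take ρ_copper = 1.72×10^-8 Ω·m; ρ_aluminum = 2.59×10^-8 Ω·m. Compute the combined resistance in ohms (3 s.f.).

Segment 1: A = πr² = π(1.3300e-02 m)² = 5.557e-04 m²
R₁ = ρL/A = (1.72×10^-8)(1720)/(5.557e-04) = 0.05324 Ω
Segment 2: A = πr² = π(8.9500e-03 m)² = 2.516e-04 m²
R₂ = (2.59×10^-8)(1260)/(2.516e-04) = 0.1297 Ω
R = R₁ + R₂ = 0.183 Ω

0.183 Ω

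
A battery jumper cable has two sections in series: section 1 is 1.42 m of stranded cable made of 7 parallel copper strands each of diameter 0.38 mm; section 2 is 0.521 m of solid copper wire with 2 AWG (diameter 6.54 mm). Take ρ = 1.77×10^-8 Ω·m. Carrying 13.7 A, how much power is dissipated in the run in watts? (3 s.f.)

5.99 W

Section 1: A_strand = π(1.9000e-04)² = 1.134e-07 m²; R₁ = ρL/(N·A_s) = (1.77×10^-8)(1.42)/(7×1.134e-07) = 0.03166 Ω
Section 2: A = π(6.54/2 mm)² = π(3.2700e-03 m)² = 3.359e-05 m²
R₂ = (1.77×10^-8)(0.521)/(3.359e-05) = 2.745×10^-4 Ω
R = R₁ + R₂ = 0.03193 Ω
P = I²R = (13.7)² × 0.03193 = 5.99 W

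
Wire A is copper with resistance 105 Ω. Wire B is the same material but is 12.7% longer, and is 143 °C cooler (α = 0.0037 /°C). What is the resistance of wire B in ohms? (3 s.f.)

55.7 Ω

R ∝ ρL/d² with ρ ∝ (1+αΔT), so R_B/R_A = (1 + 12.7/100) × (1 − 0.0037×143)
= 1.127 × 0.4709 = 0.5307
R_B = 0.5307 × 105 = 55.7 Ω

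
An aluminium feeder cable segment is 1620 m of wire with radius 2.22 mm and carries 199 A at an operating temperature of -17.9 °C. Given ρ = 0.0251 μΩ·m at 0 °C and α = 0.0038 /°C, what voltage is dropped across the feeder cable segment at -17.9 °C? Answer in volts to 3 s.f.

ρ = 0.0251 μΩ·m = 2.51×10^-8 Ω·m
A = πr² = π(2.2200e-03 m)² = 1.548e-05 m²
R₍0₎ = ρL/A = (2.51×10^-8)(1620)/(1.548e-05) = 2.626 Ω
R₍-17.9₎ = R₍0₎(1 + αΔT) = 2.626 × (1 + 0.0038×-17.9) = 2.448 Ω
V = IR = 199 × 2.448 = 487 V

487 V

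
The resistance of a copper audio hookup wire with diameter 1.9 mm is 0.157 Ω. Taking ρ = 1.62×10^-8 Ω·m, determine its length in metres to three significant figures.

27.5 m

A = π(d/2)² = π(9.5000e-04 m)² = 2.835e-06 m²
L = RA/ρ = (0.157)(2.835e-06)/(1.62×10^-8) = 27.5 m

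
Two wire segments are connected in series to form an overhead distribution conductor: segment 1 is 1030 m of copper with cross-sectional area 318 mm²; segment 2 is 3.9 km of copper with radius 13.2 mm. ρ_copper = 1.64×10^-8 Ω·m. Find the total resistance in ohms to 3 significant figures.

Segment 1: A = 318 mm² = 3.180e-04 m²
R₁ = ρL/A = (1.64×10^-8)(1030)/(3.180e-04) = 0.05312 Ω
Segment 2: A = πr² = π(1.3200e-02 m)² = 5.474e-04 m²
R₂ = (1.64×10^-8)(3900)/(5.474e-04) = 0.1168 Ω
R = R₁ + R₂ = 0.170 Ω

0.170 Ω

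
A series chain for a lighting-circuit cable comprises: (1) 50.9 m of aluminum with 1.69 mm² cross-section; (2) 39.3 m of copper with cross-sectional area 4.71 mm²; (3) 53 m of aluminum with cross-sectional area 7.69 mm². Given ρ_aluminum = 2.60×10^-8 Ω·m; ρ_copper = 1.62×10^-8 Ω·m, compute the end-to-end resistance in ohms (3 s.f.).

1.10 Ω

Seg 1: A = 1.69 mm² = 1.690e-06 m²
R_1 = (2.60×10^-8)(50.9)/(1.690e-06) = 0.7831 Ω
Seg 2: A = 4.71 mm² = 4.710e-06 m²
R_2 = (1.62×10^-8)(39.3)/(4.710e-06) = 0.1352 Ω
Seg 3: A = 7.69 mm² = 7.690e-06 m²
R_3 = (2.60×10^-8)(53)/(7.690e-06) = 0.1792 Ω
R_total = R_1 + R_2 + R_3 = 1.10 Ω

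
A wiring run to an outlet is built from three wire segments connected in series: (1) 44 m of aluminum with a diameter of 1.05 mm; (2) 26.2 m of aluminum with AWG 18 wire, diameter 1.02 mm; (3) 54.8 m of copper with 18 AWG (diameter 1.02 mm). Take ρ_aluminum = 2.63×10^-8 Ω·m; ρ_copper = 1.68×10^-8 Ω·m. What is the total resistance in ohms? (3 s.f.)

3.31 Ω

Seg 1: A = π(d/2)² = π(5.2500e-04 m)² = 8.659e-07 m²
R_1 = (2.63×10^-8)(44)/(8.659e-07) = 1.336 Ω
Seg 2: A = π(1.02/2 mm)² = π(5.1000e-04 m)² = 8.171e-07 m²
R_2 = (2.63×10^-8)(26.2)/(8.171e-07) = 0.8433 Ω
Seg 3: A = π(1.02/2 mm)² = π(5.1000e-04 m)² = 8.171e-07 m²
R_3 = (1.68×10^-8)(54.8)/(8.171e-07) = 1.127 Ω
R_total = R_1 + R_2 + R_3 = 3.31 Ω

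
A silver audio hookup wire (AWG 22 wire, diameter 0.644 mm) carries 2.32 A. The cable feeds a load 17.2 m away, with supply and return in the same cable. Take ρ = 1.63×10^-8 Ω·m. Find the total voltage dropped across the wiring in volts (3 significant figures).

A = π(0.644/2 mm)² = π(3.2200e-04 m)² = 3.257e-07 m²
Total conductor length (both ways) L = 2 × 17.2 = 34.4 m
R = ρL/A = (1.63×10^-8)(34.4)/(3.257e-07) = 1.721 Ω
V = IR = 2.32 × 1.721 = 3.99 V

3.99 V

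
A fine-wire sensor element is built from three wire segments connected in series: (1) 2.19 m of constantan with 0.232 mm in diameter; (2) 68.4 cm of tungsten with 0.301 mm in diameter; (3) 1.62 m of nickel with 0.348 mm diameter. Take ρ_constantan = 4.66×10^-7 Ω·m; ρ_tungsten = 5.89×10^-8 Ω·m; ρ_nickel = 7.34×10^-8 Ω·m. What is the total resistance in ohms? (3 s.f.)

26.0 Ω

Seg 1: A = π(d/2)² = π(1.1600e-04 m)² = 4.227e-08 m²
R_1 = (4.66×10^-7)(2.19)/(4.227e-08) = 24.14 Ω
Seg 2: A = π(d/2)² = π(1.5050e-04 m)² = 7.116e-08 m²
R_2 = (5.89×10^-8)(0.684)/(7.116e-08) = 0.5662 Ω
Seg 3: A = π(d/2)² = π(1.7400e-04 m)² = 9.511e-08 m²
R_3 = (7.34×10^-8)(1.62)/(9.511e-08) = 1.25 Ω
R_total = R_1 + R_2 + R_3 = 26.0 Ω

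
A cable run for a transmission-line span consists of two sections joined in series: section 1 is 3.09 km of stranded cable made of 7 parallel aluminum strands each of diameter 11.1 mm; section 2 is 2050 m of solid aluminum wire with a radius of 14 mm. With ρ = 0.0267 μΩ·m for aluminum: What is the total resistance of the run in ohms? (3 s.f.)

ρ = 0.0267 μΩ·m = 2.67×10^-8 Ω·m
Section 1: A_strand = π(5.5500e-03)² = 9.677e-05 m²; R₁ = ρL/(N·A_s) = (2.67×10^-8)(3090)/(7×9.677e-05) = 0.1218 Ω
Section 2: A = πr² = π(1.4000e-02 m)² = 6.158e-04 m²
R₂ = (2.67×10^-8)(2050)/(6.158e-04) = 0.08889 Ω
R = R₁ + R₂ = 0.211 Ω

0.211 Ω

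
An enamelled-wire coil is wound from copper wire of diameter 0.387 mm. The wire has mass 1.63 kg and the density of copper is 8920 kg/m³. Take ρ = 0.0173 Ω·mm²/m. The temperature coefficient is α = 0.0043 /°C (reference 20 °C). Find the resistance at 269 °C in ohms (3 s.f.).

473 Ω

ρ = 0.0173 Ω·mm²/m = 1.73×10^-8 Ω·m
A = π(d/2)² = π(1.9350e-04 m)² = 1.1763e-07 m²
L = m/(density·A) = 1.63/(8920×1.1763e-07) = 1553 m
R = ρL/A = (1.73×10^-8)(1553)/(1.1763e-07) = 228.5 Ω
R(269 °C) = 228.5 × (1 + 0.0043×249) = 473 Ω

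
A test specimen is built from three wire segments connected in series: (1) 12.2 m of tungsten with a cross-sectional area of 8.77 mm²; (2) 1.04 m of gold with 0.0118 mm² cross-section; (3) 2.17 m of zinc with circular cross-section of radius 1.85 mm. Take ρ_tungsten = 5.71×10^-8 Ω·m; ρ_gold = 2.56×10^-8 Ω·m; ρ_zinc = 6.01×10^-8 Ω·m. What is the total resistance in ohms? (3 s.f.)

2.35 Ω

Seg 1: A = 8.77 mm² = 8.770e-06 m²
R_1 = (5.71×10^-8)(12.2)/(8.770e-06) = 0.07943 Ω
Seg 2: A = 0.0118 mm² = 1.180e-08 m²
R_2 = (2.56×10^-8)(1.04)/(1.180e-08) = 2.256 Ω
Seg 3: A = πr² = π(1.8500e-03 m)² = 1.075e-05 m²
R_3 = (6.01×10^-8)(2.17)/(1.075e-05) = 0.01213 Ω
R_total = R_1 + R_2 + R_3 = 2.35 Ω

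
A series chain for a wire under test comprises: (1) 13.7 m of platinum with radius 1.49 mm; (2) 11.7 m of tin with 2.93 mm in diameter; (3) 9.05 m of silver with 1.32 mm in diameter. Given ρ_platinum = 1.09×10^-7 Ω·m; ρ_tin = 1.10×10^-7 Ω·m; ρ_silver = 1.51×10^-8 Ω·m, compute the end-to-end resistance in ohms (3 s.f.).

0.505 Ω

Seg 1: A = πr² = π(1.4900e-03 m)² = 6.975e-06 m²
R_1 = (1.09×10^-7)(13.7)/(6.975e-06) = 0.2141 Ω
Seg 2: A = π(d/2)² = π(1.4650e-03 m)² = 6.743e-06 m²
R_2 = (1.10×10^-7)(11.7)/(6.743e-06) = 0.1909 Ω
Seg 3: A = π(d/2)² = π(6.6000e-04 m)² = 1.368e-06 m²
R_3 = (1.51×10^-8)(9.05)/(1.368e-06) = 0.09986 Ω
R_total = R_1 + R_2 + R_3 = 0.505 Ω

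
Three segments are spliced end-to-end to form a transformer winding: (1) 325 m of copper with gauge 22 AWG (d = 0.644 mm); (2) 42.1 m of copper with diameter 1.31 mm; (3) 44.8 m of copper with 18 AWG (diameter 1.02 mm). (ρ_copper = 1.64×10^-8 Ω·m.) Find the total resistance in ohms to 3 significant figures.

17.8 Ω

Seg 1: A = π(0.644/2 mm)² = π(3.2200e-04 m)² = 3.257e-07 m²
R_1 = (1.64×10^-8)(325)/(3.257e-07) = 16.36 Ω
Seg 2: A = π(d/2)² = π(6.5500e-04 m)² = 1.348e-06 m²
R_2 = (1.64×10^-8)(42.1)/(1.348e-06) = 0.5123 Ω
Seg 3: A = π(1.02/2 mm)² = π(5.1000e-04 m)² = 8.171e-07 m²
R_3 = (1.64×10^-8)(44.8)/(8.171e-07) = 0.8991 Ω
R_total = R_1 + R_2 + R_3 = 17.8 Ω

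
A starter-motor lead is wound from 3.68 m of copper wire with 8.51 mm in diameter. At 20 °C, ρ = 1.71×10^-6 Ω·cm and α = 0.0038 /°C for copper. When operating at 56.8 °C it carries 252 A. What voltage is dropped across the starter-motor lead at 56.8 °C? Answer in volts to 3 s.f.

ρ = 1.71×10^-6 Ω·cm = 1.71×10^-8 Ω·m
A = π(d/2)² = π(4.2550e-03 m)² = 5.688e-05 m²
R₍20₎ = ρL/A = (1.71×10^-8)(3.68)/(5.688e-05) = 0.001106 Ω
R₍56.8₎ = R₍20₎(1 + αΔT) = 0.001106 × (1 + 0.0038×36.8) = 0.001261 Ω
V = IR = 252 × 0.001261 = 0.318 V

0.318 V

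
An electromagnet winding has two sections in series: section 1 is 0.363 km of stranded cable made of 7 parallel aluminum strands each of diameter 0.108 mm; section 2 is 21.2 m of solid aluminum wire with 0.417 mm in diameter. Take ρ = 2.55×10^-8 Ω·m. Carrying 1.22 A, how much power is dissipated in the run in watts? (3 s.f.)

221 W

Section 1: A_strand = π(5.4000e-05)² = 9.161e-09 m²; R₁ = ρL/(N·A_s) = (2.55×10^-8)(363)/(7×9.161e-09) = 144.3 Ω
Section 2: A = π(d/2)² = π(2.0850e-04 m)² = 1.366e-07 m²
R₂ = (2.55×10^-8)(21.2)/(1.366e-07) = 3.958 Ω
R = R₁ + R₂ = 148.3 Ω
P = I²R = (1.22)² × 148.3 = 221 W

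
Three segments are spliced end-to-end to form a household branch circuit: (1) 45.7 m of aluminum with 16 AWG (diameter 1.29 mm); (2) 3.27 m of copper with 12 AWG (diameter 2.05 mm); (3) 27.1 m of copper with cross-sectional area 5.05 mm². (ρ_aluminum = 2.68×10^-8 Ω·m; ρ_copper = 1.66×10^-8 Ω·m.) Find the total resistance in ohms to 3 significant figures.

1.04 Ω

Seg 1: A = π(1.29/2 mm)² = π(6.4500e-04 m)² = 1.307e-06 m²
R_1 = (2.68×10^-8)(45.7)/(1.307e-06) = 0.9371 Ω
Seg 2: A = π(2.05/2 mm)² = π(1.0250e-03 m)² = 3.301e-06 m²
R_2 = (1.66×10^-8)(3.27)/(3.301e-06) = 0.01645 Ω
Seg 3: A = 5.05 mm² = 5.050e-06 m²
R_3 = (1.66×10^-8)(27.1)/(5.050e-06) = 0.08908 Ω
R_total = R_1 + R_2 + R_3 = 1.04 Ω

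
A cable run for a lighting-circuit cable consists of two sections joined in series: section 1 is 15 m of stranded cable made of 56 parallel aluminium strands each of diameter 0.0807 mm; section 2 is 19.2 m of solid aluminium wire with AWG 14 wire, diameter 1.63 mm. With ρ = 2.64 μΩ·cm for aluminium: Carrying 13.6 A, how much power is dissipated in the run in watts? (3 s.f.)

301 W

ρ = 2.64 μΩ·cm = 2.64×10^-8 Ω·m
Section 1: A_strand = π(4.0350e-05)² = 5.115e-09 m²; R₁ = ρL/(N·A_s) = (2.64×10^-8)(15)/(56×5.115e-09) = 1.383 Ω
Section 2: A = π(1.63/2 mm)² = π(8.1500e-04 m)² = 2.087e-06 m²
R₂ = (2.64×10^-8)(19.2)/(2.087e-06) = 0.2429 Ω
R = R₁ + R₂ = 1.625 Ω
P = I²R = (13.6)² × 1.625 = 301 W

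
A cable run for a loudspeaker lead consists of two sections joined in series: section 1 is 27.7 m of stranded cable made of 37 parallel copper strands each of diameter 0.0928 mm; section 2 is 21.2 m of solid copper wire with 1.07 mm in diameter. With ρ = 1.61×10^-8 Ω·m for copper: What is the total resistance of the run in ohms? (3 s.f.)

Section 1: A_strand = π(4.6400e-05)² = 6.764e-09 m²; R₁ = ρL/(N·A_s) = (1.61×10^-8)(27.7)/(37×6.764e-09) = 1.782 Ω
Section 2: A = π(d/2)² = π(5.3500e-04 m)² = 8.992e-07 m²
R₂ = (1.61×10^-8)(21.2)/(8.992e-07) = 0.3796 Ω
R = R₁ + R₂ = 2.16 Ω

2.16 Ω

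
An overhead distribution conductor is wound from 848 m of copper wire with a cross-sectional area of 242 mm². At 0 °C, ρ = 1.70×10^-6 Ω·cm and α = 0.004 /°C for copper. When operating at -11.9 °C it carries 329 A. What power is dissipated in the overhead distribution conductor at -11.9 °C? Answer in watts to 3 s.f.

ρ = 1.70×10^-6 Ω·cm = 1.70×10^-8 Ω·m
A = 242 mm² = 2.420e-04 m²
R₍0₎ = ρL/A = (1.70×10^-8)(848)/(2.420e-04) = 0.05957 Ω
R₍-11.9₎ = R₍0₎(1 + αΔT) = 0.05957 × (1 + 0.004×-11.9) = 0.05673 Ω
P = I²R = (329)² × 0.05673 = 6140 W

6140 W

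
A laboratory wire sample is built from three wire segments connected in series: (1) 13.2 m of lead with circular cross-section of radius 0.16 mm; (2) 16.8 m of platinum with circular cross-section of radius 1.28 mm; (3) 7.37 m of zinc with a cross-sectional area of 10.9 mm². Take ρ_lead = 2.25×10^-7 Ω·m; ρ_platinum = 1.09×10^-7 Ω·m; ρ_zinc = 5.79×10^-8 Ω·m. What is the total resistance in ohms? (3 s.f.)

37.3 Ω

Seg 1: A = πr² = π(1.6000e-04 m)² = 8.042e-08 m²
R_1 = (2.25×10^-7)(13.2)/(8.042e-08) = 36.93 Ω
Seg 2: A = πr² = π(1.2800e-03 m)² = 5.147e-06 m²
R_2 = (1.09×10^-7)(16.8)/(5.147e-06) = 0.3558 Ω
Seg 3: A = 10.9 mm² = 1.090e-05 m²
R_3 = (5.79×10^-8)(7.37)/(1.090e-05) = 0.03915 Ω
R_total = R_1 + R_2 + R_3 = 37.3 Ω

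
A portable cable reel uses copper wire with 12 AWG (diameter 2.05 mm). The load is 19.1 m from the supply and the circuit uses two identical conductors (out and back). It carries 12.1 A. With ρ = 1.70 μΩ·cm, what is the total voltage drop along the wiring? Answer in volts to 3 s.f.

ρ = 1.70 μΩ·cm = 1.70×10^-8 Ω·m
A = π(2.05/2 mm)² = π(1.0250e-03 m)² = 3.301e-06 m²
Total conductor length (both ways) L = 2 × 19.1 = 38.2 m
R = ρL/A = (1.70×10^-8)(38.2)/(3.301e-06) = 0.1967 Ω
V = IR = 12.1 × 0.1967 = 2.38 V

2.38 V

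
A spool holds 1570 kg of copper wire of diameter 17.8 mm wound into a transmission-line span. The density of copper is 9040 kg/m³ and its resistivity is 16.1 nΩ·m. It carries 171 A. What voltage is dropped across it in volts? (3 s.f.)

7.72 V

ρ = 16.1 nΩ·m = 1.61×10^-8 Ω·m
A = π(d/2)² = π(8.9000e-03 m)² = 2.4885e-04 m²
L = m/(density·A) = 1570/(9040×2.4885e-04) = 697.9 m
R = ρL/A = (1.61×10^-8)(697.9)/(2.4885e-04) = 0.04515 Ω
V = IR = 171 × 0.04515 = 7.72 V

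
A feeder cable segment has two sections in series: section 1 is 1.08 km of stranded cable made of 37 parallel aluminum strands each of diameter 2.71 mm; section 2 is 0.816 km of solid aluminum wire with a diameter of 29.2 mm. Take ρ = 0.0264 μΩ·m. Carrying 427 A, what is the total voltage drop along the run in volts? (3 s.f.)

ρ = 0.0264 μΩ·m = 2.64×10^-8 Ω·m
Section 1: A_strand = π(1.3550e-03)² = 5.768e-06 m²; R₁ = ρL/(N·A_s) = (2.64×10^-8)(1080)/(37×5.768e-06) = 0.1336 Ω
Section 2: A = π(d/2)² = π(1.4600e-02 m)² = 6.697e-04 m²
R₂ = (2.64×10^-8)(816)/(6.697e-04) = 0.03217 Ω
R = R₁ + R₂ = 0.1658 Ω
V = IR = 427 × 0.1658 = 70.8 V

70.8 V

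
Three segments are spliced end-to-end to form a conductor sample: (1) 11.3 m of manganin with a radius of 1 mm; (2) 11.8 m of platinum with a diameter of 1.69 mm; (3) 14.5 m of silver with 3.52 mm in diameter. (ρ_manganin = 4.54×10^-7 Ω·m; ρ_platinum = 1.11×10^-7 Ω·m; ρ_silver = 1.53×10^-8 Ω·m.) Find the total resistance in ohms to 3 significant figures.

Seg 1: A = πr² = π(1.0000e-03 m)² = 3.142e-06 m²
R_1 = (4.54×10^-7)(11.3)/(3.142e-06) = 1.633 Ω
Seg 2: A = π(d/2)² = π(8.4500e-04 m)² = 2.243e-06 m²
R_2 = (1.11×10^-7)(11.8)/(2.243e-06) = 0.5839 Ω
Seg 3: A = π(d/2)² = π(1.7600e-03 m)² = 9.731e-06 m²
R_3 = (1.53×10^-8)(14.5)/(9.731e-06) = 0.0228 Ω
R_total = R_1 + R_2 + R_3 = 2.24 Ω

2.24 Ω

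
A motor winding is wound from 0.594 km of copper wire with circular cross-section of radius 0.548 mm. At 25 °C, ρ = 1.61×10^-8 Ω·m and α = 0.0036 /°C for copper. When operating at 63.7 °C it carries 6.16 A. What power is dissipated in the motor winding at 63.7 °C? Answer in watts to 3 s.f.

A = πr² = π(5.4800e-04 m)² = 9.434e-07 m²
R₍25₎ = ρL/A = (1.61×10^-8)(594)/(9.434e-07) = 10.14 Ω
R₍63.7₎ = R₍25₎(1 + αΔT) = 10.14 × (1 + 0.0036×38.7) = 11.55 Ω
P = I²R = (6.16)² × 11.55 = 438 W

438 W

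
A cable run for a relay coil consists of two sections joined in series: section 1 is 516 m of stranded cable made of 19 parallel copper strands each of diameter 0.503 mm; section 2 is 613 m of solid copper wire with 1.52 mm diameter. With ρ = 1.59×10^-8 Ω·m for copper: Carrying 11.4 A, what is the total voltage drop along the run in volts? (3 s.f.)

Section 1: A_strand = π(2.5150e-04)² = 1.987e-07 m²; R₁ = ρL/(N·A_s) = (1.59×10^-8)(516)/(19×1.987e-07) = 2.173 Ω
Section 2: A = π(d/2)² = π(7.6000e-04 m)² = 1.815e-06 m²
R₂ = (1.59×10^-8)(613)/(1.815e-06) = 5.371 Ω
R = R₁ + R₂ = 7.544 Ω
V = IR = 11.4 × 7.544 = 86.0 V

86.0 V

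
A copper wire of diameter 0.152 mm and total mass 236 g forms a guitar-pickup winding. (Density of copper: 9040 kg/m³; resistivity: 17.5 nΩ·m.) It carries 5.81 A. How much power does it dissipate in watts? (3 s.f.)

46800 W

ρ = 17.5 nΩ·m = 1.75×10^-8 Ω·m
A = π(d/2)² = π(7.6000e-05 m)² = 1.8146e-08 m²
L = m/(density·A) = 0.236/(9040×1.8146e-08) = 1439 m
R = ρL/A = (1.75×10^-8)(1439)/(1.8146e-08) = 1387 Ω
P = I²R = (5.81)² × 1387 = 46800 W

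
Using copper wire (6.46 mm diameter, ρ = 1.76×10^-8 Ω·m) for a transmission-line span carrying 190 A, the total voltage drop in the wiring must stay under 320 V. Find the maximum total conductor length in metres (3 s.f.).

A = π(d/2)² = π(3.2300e-03 m)² = 3.278e-05 m²
L_max = V_max·A/(1·ρI) = (320)(3.278e-05)/(1.76×10^-8×190) = 3140 m

3140 m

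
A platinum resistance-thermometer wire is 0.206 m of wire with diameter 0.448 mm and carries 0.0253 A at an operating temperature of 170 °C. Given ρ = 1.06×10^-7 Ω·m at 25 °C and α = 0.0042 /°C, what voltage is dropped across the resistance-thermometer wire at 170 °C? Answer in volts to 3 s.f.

0.00564 V

A = π(d/2)² = π(2.2400e-04 m)² = 1.576e-07 m²
R₍25₎ = ρL/A = (1.06×10^-7)(0.206)/(1.576e-07) = 0.1385 Ω
R₍170₎ = R₍25₎(1 + αΔT) = 0.1385 × (1 + 0.0042×145) = 0.2229 Ω
V = IR = 0.0253 × 0.2229 = 0.00564 V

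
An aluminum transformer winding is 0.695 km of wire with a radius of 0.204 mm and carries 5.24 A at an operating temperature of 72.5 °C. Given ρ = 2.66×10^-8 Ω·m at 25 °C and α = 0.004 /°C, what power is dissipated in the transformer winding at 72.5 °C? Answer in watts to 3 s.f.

4620 W

A = πr² = π(2.0400e-04 m)² = 1.307e-07 m²
R₍25₎ = ρL/A = (2.66×10^-8)(695)/(1.307e-07) = 141.4 Ω
R₍72.5₎ = R₍25₎(1 + αΔT) = 141.4 × (1 + 0.004×47.5) = 168.3 Ω
P = I²R = (5.24)² × 168.3 = 4620 W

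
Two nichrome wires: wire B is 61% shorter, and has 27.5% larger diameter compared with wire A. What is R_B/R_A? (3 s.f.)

0.240

R ∝ L/d², so R_B/R_A = (1 − 61/100) × (1 + 27.5/100)⁻²
= 0.39 × 0.6151 = 0.240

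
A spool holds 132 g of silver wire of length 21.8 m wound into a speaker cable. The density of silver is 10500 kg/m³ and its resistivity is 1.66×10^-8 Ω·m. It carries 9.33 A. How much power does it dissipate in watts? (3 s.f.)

54.6 W

A = m/(density·L) = 0.132/(10500×21.8) = 5.7667e-07 m²
R = ρL/A = (1.66×10^-8)(21.8)/(5.7667e-07) = 0.6275 Ω
P = I²R = (9.33)² × 0.6275 = 54.6 W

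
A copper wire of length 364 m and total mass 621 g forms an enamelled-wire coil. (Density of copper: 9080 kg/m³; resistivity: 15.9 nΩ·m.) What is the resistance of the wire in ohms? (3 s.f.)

ρ = 15.9 nΩ·m = 1.59×10^-8 Ω·m
A = m/(density·L) = 0.621/(9080×364) = 1.8789e-07 m²
R = ρL/A = (1.59×10^-8)(364)/(1.8789e-07) = 30.8 Ω

30.8 Ω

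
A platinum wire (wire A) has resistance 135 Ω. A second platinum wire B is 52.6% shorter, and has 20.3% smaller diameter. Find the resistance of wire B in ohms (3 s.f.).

R ∝ L/d², so R_B/R_A = (1 − 52.6/100) × (1 − 20.3/100)⁻²
= 0.474 × 1.574 = 0.7462
R_B = 0.7462 × 135 = 101 Ω

101 Ω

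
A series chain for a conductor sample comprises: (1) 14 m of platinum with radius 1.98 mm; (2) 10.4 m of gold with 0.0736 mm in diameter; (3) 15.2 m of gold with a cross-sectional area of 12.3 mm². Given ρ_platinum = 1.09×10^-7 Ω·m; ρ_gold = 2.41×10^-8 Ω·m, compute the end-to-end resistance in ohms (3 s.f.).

Seg 1: A = πr² = π(1.9800e-03 m)² = 1.232e-05 m²
R_1 = (1.09×10^-7)(14)/(1.232e-05) = 0.1239 Ω
Seg 2: A = π(d/2)² = π(3.6800e-05 m)² = 4.254e-09 m²
R_2 = (2.41×10^-8)(10.4)/(4.254e-09) = 58.91 Ω
Seg 3: A = 12.3 mm² = 1.230e-05 m²
R_3 = (2.41×10^-8)(15.2)/(1.230e-05) = 0.02978 Ω
R_total = R_1 + R_2 + R_3 = 59.1 Ω

59.1 Ω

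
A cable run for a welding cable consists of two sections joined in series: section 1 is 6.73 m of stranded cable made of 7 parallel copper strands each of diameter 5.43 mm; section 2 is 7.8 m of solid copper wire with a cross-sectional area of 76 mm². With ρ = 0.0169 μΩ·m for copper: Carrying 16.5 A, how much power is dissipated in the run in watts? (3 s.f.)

ρ = 0.0169 μΩ·m = 1.69×10^-8 Ω·m
Section 1: A_strand = π(2.7150e-03)² = 2.316e-05 m²; R₁ = ρL/(N·A_s) = (1.69×10^-8)(6.73)/(7×2.316e-05) = 7.016×10^-4 Ω
Section 2: A = 76 mm² = 7.600e-05 m²
R₂ = (1.69×10^-8)(7.8)/(7.600e-05) = 0.001734 Ω
R = R₁ + R₂ = 0.002436 Ω
P = I²R = (16.5)² × 0.002436 = 0.663 W

0.663 W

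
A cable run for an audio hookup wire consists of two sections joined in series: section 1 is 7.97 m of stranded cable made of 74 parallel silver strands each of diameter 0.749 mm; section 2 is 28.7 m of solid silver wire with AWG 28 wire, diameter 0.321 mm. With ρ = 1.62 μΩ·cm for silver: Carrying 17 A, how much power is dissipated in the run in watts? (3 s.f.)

ρ = 1.62 μΩ·cm = 1.62×10^-8 Ω·m
Section 1: A_strand = π(3.7450e-04)² = 4.406e-07 m²; R₁ = ρL/(N·A_s) = (1.62×10^-8)(7.97)/(74×4.406e-07) = 0.00396 Ω
Section 2: A = π(0.321/2 mm)² = π(1.6050e-04 m)² = 8.093e-08 m²
R₂ = (1.62×10^-8)(28.7)/(8.093e-08) = 5.745 Ω
R = R₁ + R₂ = 5.749 Ω
P = I²R = (17)² × 5.749 = 1660 W

1660 W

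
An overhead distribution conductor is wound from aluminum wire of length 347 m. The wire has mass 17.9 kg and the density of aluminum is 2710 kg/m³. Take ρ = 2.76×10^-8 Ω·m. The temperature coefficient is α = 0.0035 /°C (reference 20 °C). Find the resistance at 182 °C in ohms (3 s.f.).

A = m/(density·L) = 17.9/(2710×347) = 1.9035e-05 m²
R = ρL/A = (2.76×10^-8)(347)/(1.9035e-05) = 0.5031 Ω
R(182 °C) = 0.5031 × (1 + 0.0035×162) = 0.788 Ω

0.788 Ω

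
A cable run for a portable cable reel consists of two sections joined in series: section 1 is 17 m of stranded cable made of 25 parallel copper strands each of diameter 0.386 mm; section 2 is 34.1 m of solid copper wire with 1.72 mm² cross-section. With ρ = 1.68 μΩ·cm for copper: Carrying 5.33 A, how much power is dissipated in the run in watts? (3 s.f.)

ρ = 1.68 μΩ·cm = 1.68×10^-8 Ω·m
Section 1: A_strand = π(1.9300e-04)² = 1.170e-07 m²; R₁ = ρL/(N·A_s) = (1.68×10^-8)(17)/(25×1.170e-07) = 0.09762 Ω
Section 2: A = 1.72 mm² = 1.720e-06 m²
R₂ = (1.68×10^-8)(34.1)/(1.720e-06) = 0.3331 Ω
R = R₁ + R₂ = 0.4307 Ω
P = I²R = (5.33)² × 0.4307 = 12.2 W

12.2 W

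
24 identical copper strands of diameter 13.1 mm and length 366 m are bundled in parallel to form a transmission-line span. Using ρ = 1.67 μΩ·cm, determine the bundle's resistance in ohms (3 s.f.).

ρ = 1.67 μΩ·cm = 1.67×10^-8 Ω·m
A_strand = π(6.5500e-03 m)² = 1.348e-04 m²
R_strand = ρL/A = (1.67×10^-8)(366)/(1.348e-04) = 0.04535 Ω
R_total = R_strand/N = 0.04535/24 = 0.00189 Ω

0.00189 Ω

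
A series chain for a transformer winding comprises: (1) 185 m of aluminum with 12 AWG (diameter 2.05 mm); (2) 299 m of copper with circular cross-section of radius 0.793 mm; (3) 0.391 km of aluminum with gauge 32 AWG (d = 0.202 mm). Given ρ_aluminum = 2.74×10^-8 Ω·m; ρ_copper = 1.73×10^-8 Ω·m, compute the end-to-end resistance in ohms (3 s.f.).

338 Ω

Seg 1: A = π(2.05/2 mm)² = π(1.0250e-03 m)² = 3.301e-06 m²
R_1 = (2.74×10^-8)(185)/(3.301e-06) = 1.536 Ω
Seg 2: A = πr² = π(7.9300e-04 m)² = 1.976e-06 m²
R_2 = (1.73×10^-8)(299)/(1.976e-06) = 2.618 Ω
Seg 3: A = π(0.202/2 mm)² = π(1.0100e-04 m)² = 3.205e-08 m²
R_3 = (2.74×10^-8)(391)/(3.205e-08) = 334.3 Ω
R_total = R_1 + R_2 + R_3 = 338 Ω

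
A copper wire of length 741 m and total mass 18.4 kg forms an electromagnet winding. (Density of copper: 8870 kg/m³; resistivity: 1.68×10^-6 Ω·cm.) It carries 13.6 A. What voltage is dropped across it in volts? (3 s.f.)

ρ = 1.68×10^-6 Ω·cm = 1.68×10^-8 Ω·m
A = m/(density·L) = 18.4/(8870×741) = 2.7995e-06 m²
R = ρL/A = (1.68×10^-8)(741)/(2.7995e-06) = 4.447 Ω
V = IR = 13.6 × 4.447 = 60.5 V

60.5 V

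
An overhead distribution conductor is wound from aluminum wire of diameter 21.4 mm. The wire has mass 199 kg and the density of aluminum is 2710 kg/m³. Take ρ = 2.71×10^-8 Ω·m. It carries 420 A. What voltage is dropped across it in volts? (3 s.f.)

A = π(d/2)² = π(1.0700e-02 m)² = 3.5968e-04 m²
L = m/(density·A) = 199/(2710×3.5968e-04) = 204.2 m
R = ρL/A = (2.71×10^-8)(204.2)/(3.5968e-04) = 0.01538 Ω
V = IR = 420 × 0.01538 = 6.46 V

6.46 V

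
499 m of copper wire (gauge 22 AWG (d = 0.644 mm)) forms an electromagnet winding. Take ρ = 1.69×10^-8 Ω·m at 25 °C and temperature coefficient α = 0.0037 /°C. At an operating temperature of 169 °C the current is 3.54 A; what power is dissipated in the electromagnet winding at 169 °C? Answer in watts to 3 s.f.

A = π(0.644/2 mm)² = π(3.2200e-04 m)² = 3.257e-07 m²
R₍25₎ = ρL/A = (1.69×10^-8)(499)/(3.257e-07) = 25.89 Ω
R₍169₎ = R₍25₎(1 + αΔT) = 25.89 × (1 + 0.0037×144) = 39.68 Ω
P = I²R = (3.54)² × 39.68 = 497 W

497 W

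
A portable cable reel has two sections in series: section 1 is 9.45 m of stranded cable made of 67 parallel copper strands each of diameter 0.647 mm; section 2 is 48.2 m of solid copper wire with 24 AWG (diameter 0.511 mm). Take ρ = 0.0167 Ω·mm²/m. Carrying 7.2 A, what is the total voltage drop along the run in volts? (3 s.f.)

28.3 V

ρ = 0.0167 Ω·mm²/m = 1.67×10^-8 Ω·m
Section 1: A_strand = π(3.2350e-04)² = 3.288e-07 m²; R₁ = ρL/(N·A_s) = (1.67×10^-8)(9.45)/(67×3.288e-07) = 0.007164 Ω
Section 2: A = π(0.511/2 mm)² = π(2.5550e-04 m)² = 2.051e-07 m²
R₂ = (1.67×10^-8)(48.2)/(2.051e-07) = 3.925 Ω
R = R₁ + R₂ = 3.932 Ω
V = IR = 7.2 × 3.932 = 28.3 V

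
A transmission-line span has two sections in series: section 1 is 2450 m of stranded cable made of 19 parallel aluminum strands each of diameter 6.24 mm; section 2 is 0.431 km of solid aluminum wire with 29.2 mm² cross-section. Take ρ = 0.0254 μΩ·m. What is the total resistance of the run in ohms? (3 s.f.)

0.482 Ω

ρ = 0.0254 μΩ·m = 2.54×10^-8 Ω·m
Section 1: A_strand = π(3.1200e-03)² = 3.058e-05 m²; R₁ = ρL/(N·A_s) = (2.54×10^-8)(2450)/(19×3.058e-05) = 0.1071 Ω
Section 2: A = 29.2 mm² = 2.920e-05 m²
R₂ = (2.54×10^-8)(431)/(2.920e-05) = 0.3749 Ω
R = R₁ + R₂ = 0.482 Ω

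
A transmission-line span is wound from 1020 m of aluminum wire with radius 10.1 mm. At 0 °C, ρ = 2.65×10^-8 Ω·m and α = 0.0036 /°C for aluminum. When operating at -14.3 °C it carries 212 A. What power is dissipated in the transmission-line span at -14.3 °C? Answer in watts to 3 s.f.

3600 W

A = πr² = π(1.0100e-02 m)² = 3.205e-04 m²
R₍0₎ = ρL/A = (2.65×10^-8)(1020)/(3.205e-04) = 0.08434 Ω
R₍-14.3₎ = R₍0₎(1 + αΔT) = 0.08434 × (1 + 0.0036×-14.3) = 0.08 Ω
P = I²R = (212)² × 0.08 = 3600 W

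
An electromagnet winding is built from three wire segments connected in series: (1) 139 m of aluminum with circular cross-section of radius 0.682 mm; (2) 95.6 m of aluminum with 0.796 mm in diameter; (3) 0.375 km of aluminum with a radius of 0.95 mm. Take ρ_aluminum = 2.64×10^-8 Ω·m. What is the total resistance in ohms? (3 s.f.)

Seg 1: A = πr² = π(6.8200e-04 m)² = 1.461e-06 m²
R_1 = (2.64×10^-8)(139)/(1.461e-06) = 2.511 Ω
Seg 2: A = π(d/2)² = π(3.9800e-04 m)² = 4.976e-07 m²
R_2 = (2.64×10^-8)(95.6)/(4.976e-07) = 5.072 Ω
Seg 3: A = πr² = π(9.5000e-04 m)² = 2.835e-06 m²
R_3 = (2.64×10^-8)(375)/(2.835e-06) = 3.492 Ω
R_total = R_1 + R_2 + R_3 = 11.1 Ω

11.1 Ω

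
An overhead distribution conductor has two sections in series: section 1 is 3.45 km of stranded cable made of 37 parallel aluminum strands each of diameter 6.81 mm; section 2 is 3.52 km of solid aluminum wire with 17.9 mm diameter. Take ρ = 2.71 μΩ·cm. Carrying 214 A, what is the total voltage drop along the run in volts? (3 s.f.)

96.0 V

ρ = 2.71 μΩ·cm = 2.71×10^-8 Ω·m
Section 1: A_strand = π(3.4050e-03)² = 3.642e-05 m²; R₁ = ρL/(N·A_s) = (2.71×10^-8)(3450)/(37×3.642e-05) = 0.06937 Ω
Section 2: A = π(d/2)² = π(8.9500e-03 m)² = 2.516e-04 m²
R₂ = (2.71×10^-8)(3520)/(2.516e-04) = 0.3791 Ω
R = R₁ + R₂ = 0.4484 Ω
V = IR = 214 × 0.4484 = 96.0 V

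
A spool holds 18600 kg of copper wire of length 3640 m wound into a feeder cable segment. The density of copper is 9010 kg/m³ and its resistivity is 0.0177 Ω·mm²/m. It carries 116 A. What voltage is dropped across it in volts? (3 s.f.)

ρ = 0.0177 Ω·mm²/m = 1.77×10^-8 Ω·m
A = m/(density·L) = 18600/(9010×3640) = 5.6714e-04 m²
R = ρL/A = (1.77×10^-8)(3640)/(5.6714e-04) = 0.1136 Ω
V = IR = 116 × 0.1136 = 13.2 V

13.2 V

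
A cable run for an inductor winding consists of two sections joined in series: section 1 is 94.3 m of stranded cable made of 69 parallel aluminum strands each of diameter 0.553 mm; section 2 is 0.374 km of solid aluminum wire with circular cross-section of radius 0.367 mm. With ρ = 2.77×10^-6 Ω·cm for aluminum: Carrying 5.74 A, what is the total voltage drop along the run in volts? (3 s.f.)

141 V

ρ = 2.77×10^-6 Ω·cm = 2.77×10^-8 Ω·m
Section 1: A_strand = π(2.7650e-04)² = 2.402e-07 m²; R₁ = ρL/(N·A_s) = (2.77×10^-8)(94.3)/(69×2.402e-07) = 0.1576 Ω
Section 2: A = πr² = π(3.6700e-04 m)² = 4.231e-07 m²
R₂ = (2.77×10^-8)(374)/(4.231e-07) = 24.48 Ω
R = R₁ + R₂ = 24.64 Ω
V = IR = 5.74 × 24.64 = 141 V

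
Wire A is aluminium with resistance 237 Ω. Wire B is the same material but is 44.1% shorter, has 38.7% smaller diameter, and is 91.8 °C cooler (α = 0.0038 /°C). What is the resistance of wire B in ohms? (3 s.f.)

230 Ω

R ∝ ρL/d² with ρ ∝ (1+αΔT), so R_B/R_A = (1 − 44.1/100) × (1 − 38.7/100)⁻² × (1 − 0.0038×91.8)
= 0.559 × 2.661 × 0.6512 = 0.9687
R_B = 0.9687 × 237 = 230 Ω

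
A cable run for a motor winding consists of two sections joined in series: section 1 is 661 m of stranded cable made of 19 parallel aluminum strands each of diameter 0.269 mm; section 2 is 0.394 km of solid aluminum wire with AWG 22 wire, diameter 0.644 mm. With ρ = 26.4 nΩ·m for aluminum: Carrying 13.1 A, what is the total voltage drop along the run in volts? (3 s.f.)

630 V

ρ = 26.4 nΩ·m = 2.64×10^-8 Ω·m
Section 1: A_strand = π(1.3450e-04)² = 5.683e-08 m²; R₁ = ρL/(N·A_s) = (2.64×10^-8)(661)/(19×5.683e-08) = 16.16 Ω
Section 2: A = π(0.644/2 mm)² = π(3.2200e-04 m)² = 3.257e-07 m²
R₂ = (2.64×10^-8)(394)/(3.257e-07) = 31.93 Ω
R = R₁ + R₂ = 48.09 Ω
V = IR = 13.1 × 48.09 = 630 V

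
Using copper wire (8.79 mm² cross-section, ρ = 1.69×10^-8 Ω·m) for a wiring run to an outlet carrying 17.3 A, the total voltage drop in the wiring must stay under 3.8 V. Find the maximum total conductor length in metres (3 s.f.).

114 m

A = 8.79 mm² = 8.790e-06 m²
L_max = V_max·A/(1·ρI) = (3.8)(8.790e-06)/(1.69×10^-8×17.3) = 114 m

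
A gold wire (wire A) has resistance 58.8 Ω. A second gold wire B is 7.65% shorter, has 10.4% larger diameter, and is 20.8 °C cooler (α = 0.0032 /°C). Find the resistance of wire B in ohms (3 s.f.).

41.6 Ω

R ∝ ρL/d² with ρ ∝ (1+αΔT), so R_B/R_A = (1 − 7.65/100) × (1 + 10.4/100)⁻² × (1 − 0.0032×20.8)
= 0.9235 × 0.8205 × 0.9334 = 0.7073
R_B = 0.7073 × 58.8 = 41.6 Ω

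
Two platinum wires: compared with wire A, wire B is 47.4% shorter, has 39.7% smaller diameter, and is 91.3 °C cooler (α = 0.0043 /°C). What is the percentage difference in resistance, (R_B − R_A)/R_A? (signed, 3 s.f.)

-12.1%

R ∝ ρL/d² with ρ ∝ (1+αΔT), so R_B/R_A = (1 − 47.4/100) × (1 − 39.7/100)⁻² × (1 − 0.0043×91.3)
= 0.526 × 2.75 × 0.6074 = 0.8787
(R_B − R_A)/R_A = 0.8787 − 1 = -12.1%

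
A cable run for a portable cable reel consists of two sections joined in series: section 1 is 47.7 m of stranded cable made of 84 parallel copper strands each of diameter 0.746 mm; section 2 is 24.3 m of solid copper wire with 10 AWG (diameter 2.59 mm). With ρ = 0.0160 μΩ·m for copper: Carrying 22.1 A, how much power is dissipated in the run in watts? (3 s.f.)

46.2 W

ρ = 0.0160 μΩ·m = 1.60×10^-8 Ω·m
Section 1: A_strand = π(3.7300e-04)² = 4.371e-07 m²; R₁ = ρL/(N·A_s) = (1.60×10^-8)(47.7)/(84×4.371e-07) = 0.02079 Ω
Section 2: A = π(2.59/2 mm)² = π(1.2950e-03 m)² = 5.269e-06 m²
R₂ = (1.60×10^-8)(24.3)/(5.269e-06) = 0.0738 Ω
R = R₁ + R₂ = 0.09458 Ω
P = I²R = (22.1)² × 0.09458 = 46.2 W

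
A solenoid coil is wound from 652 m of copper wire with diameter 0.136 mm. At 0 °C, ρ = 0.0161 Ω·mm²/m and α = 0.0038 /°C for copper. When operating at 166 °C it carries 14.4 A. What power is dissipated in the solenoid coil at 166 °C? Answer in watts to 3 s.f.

2.44×10^5 W

ρ = 0.0161 Ω·mm²/m = 1.61×10^-8 Ω·m
A = π(d/2)² = π(6.8000e-05 m)² = 1.453e-08 m²
R₍0₎ = ρL/A = (1.61×10^-8)(652)/(1.453e-08) = 722.6 Ω
R₍166₎ = R₍0₎(1 + αΔT) = 722.6 × (1 + 0.0038×166) = 1178 Ω
P = I²R = (14.4)² × 1178 = 2.44×10^5 W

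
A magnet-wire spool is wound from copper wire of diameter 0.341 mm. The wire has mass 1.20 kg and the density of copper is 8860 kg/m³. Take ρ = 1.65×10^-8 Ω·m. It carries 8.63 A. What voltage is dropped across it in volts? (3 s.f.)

A = π(d/2)² = π(1.7050e-04 m)² = 9.1327e-08 m²
L = m/(density·A) = 1.2/(8860×9.1327e-08) = 1483 m
R = ρL/A = (1.65×10^-8)(1483)/(9.1327e-08) = 267.9 Ω
V = IR = 8.63 × 267.9 = 2310 V

2310 V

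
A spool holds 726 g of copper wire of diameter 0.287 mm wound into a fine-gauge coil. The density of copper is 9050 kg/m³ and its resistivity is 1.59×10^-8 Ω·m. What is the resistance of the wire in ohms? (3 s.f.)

A = π(d/2)² = π(1.4350e-04 m)² = 6.4692e-08 m²
L = m/(density·A) = 0.726/(9050×6.4692e-08) = 1240 m
R = ρL/A = (1.59×10^-8)(1240)/(6.4692e-08) = 305 Ω

305 Ω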